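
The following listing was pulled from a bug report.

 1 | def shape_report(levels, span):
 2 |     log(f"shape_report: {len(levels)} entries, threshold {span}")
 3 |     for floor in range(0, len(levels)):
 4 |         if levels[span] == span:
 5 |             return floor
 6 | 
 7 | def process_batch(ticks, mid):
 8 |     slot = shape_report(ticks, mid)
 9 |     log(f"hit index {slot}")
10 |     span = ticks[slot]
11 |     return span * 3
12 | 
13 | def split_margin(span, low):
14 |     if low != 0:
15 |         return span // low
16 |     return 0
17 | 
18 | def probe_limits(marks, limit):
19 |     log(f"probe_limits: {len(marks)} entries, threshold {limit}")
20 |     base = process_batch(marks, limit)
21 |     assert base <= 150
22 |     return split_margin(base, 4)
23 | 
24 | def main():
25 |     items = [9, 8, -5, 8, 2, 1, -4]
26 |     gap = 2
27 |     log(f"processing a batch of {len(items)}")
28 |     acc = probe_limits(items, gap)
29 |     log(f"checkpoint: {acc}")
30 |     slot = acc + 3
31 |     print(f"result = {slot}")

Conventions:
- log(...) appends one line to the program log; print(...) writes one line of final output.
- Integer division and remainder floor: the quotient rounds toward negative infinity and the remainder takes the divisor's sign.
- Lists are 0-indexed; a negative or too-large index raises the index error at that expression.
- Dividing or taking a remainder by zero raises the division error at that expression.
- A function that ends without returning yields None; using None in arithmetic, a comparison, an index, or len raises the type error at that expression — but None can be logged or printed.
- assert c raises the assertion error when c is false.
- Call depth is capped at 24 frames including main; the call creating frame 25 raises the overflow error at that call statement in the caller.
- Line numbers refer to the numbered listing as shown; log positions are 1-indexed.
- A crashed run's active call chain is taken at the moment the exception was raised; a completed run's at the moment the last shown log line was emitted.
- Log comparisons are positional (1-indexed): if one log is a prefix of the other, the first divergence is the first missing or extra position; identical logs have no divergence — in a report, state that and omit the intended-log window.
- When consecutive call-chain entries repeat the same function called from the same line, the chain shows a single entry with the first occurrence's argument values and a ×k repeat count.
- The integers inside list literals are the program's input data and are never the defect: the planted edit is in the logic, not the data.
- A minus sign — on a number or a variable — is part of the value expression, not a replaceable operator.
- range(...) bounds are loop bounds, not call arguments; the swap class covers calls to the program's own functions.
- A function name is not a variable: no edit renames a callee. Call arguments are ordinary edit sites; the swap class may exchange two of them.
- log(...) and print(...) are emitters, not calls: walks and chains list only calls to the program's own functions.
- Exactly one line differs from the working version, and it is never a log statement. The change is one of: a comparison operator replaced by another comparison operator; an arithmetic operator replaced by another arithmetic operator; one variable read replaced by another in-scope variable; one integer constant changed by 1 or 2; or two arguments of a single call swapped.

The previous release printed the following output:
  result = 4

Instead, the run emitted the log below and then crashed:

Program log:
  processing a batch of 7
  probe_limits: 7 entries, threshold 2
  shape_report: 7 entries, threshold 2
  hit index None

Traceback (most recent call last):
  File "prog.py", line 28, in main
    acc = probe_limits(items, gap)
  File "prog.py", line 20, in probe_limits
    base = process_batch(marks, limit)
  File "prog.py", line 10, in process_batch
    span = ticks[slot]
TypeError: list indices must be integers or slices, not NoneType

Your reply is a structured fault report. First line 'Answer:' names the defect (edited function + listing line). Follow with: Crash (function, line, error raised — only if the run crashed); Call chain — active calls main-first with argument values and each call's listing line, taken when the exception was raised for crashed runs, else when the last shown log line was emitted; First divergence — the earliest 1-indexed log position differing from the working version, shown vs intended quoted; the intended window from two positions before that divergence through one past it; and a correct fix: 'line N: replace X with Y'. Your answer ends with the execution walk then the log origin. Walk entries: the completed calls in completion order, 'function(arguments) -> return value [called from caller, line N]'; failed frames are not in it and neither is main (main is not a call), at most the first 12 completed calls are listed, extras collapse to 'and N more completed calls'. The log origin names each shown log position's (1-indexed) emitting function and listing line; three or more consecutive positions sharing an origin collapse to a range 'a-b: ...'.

Answer: the defect is in shape_report at line 4.
Key observation: At log position 4 the runs split — shown 'hit index None', but the working version logs 'hit index 4'.
Crash: process_batch, line 10, TypeError.
Call chain: main -> probe_limits([9, 8, -5, 8, 2, 1, -4], 2) (called at line 28) -> process_batch([9, 8, -5, 8, 2, 1, -4], 2) (called at line 20).
First divergence: position 4; shown 'hit index None' vs intended 'hit index 4'.
Intended log window:
  2: probe_limits: 7 entries, threshold 2
  3: shape_report: 7 entries, threshold 2
  4: hit index 4
  5: checkpoint: 1
Execution walk:
  shape_report([9, 8, -5, 8, 2, 1, -4], 2) -> None  [called from process_batch, line 8]
Log line origins:
  1: logged in main at line 27
  2: logged in probe_limits at line 19
  3: logged in shape_report at line 2
  4: logged in process_batch at line 9
A correct fix: line 4: replace `levels[span]` with `levels[floor]`.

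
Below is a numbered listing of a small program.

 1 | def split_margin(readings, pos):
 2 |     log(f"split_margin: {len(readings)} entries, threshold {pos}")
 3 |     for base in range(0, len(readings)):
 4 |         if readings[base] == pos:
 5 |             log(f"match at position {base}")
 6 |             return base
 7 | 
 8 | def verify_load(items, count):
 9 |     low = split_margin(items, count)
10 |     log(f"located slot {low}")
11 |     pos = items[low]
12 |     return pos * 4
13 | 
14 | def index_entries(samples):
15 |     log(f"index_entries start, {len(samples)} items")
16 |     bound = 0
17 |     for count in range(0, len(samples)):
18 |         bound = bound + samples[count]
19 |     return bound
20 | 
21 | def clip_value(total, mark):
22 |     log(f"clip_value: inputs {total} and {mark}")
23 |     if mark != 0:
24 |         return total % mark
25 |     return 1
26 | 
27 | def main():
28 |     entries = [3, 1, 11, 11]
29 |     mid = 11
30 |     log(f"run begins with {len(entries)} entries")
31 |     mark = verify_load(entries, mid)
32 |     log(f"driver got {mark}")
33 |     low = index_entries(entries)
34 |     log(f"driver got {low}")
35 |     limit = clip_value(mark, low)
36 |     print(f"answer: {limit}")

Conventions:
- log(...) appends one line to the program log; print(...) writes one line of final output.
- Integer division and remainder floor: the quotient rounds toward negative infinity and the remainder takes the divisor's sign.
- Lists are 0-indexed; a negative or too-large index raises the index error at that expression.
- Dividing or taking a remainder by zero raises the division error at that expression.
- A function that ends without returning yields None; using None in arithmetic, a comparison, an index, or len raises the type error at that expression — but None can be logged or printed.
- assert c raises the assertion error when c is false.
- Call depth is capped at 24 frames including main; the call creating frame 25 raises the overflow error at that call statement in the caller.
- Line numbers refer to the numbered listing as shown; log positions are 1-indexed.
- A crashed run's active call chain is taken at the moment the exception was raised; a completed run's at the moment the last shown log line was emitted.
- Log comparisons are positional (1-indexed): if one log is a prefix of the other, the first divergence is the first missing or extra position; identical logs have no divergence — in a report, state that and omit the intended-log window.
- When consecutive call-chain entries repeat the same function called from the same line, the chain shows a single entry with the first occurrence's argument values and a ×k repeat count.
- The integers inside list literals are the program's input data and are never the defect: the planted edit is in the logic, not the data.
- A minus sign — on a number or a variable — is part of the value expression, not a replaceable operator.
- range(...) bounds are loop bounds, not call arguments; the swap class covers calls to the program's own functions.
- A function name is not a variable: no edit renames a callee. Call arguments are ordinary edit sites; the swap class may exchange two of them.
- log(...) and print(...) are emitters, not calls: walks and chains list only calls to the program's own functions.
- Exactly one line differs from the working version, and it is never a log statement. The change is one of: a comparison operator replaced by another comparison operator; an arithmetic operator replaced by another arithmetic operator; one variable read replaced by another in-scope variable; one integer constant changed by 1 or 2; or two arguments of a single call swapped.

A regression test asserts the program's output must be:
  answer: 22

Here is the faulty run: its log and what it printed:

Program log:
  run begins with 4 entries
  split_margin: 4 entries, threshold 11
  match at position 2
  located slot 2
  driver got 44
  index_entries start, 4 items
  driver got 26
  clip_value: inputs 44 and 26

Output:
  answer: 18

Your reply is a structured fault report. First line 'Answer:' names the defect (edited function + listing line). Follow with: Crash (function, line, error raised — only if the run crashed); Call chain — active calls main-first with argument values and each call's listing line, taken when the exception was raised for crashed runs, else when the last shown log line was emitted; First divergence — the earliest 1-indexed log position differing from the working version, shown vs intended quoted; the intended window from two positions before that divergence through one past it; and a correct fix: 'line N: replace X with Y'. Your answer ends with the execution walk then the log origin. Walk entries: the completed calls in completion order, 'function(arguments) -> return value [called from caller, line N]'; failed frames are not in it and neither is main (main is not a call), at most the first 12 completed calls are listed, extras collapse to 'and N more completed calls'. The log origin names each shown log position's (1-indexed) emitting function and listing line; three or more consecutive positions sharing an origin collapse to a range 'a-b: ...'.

Answer: the defect is in verify_load at line 12.
Key fact: The log first diverges at position 5: the faulty run prints 'driver got 44' where the working version prints 'driver got 22'.
Call chain: main -> clip_value(44, 26) (called at line 35).
First divergence: position 5 — shown 'driver got 44', intended 'driver got 22'.
Intended log window:
  3: match at position 2
  4: located slot 2
  5: driver got 22
  6: index_entries start, 4 items
Execution walk:
  split_margin([3, 1, 11, 11], 11) -> 2  [called from verify_load, line 9]
  verify_load([3, 1, 11, 11], 11) -> 44  [called from main, line 31]
  index_entries([3, 1, 11, 11]) -> 26  [called from main, line 33]
  clip_value(44, 26) -> 18  [called from main, line 35]
Log origin:
  1: logged in main at line 30
  2: logged in split_margin at line 2
  3: logged in split_margin at line 5
  4: logged in verify_load at line 10
  5: logged in main at line 32
  6: logged in index_entries at line 15
  7: logged in main at line 34
  8: logged in clip_value at line 22
A correct fix: line 12: replace `4` with `2`.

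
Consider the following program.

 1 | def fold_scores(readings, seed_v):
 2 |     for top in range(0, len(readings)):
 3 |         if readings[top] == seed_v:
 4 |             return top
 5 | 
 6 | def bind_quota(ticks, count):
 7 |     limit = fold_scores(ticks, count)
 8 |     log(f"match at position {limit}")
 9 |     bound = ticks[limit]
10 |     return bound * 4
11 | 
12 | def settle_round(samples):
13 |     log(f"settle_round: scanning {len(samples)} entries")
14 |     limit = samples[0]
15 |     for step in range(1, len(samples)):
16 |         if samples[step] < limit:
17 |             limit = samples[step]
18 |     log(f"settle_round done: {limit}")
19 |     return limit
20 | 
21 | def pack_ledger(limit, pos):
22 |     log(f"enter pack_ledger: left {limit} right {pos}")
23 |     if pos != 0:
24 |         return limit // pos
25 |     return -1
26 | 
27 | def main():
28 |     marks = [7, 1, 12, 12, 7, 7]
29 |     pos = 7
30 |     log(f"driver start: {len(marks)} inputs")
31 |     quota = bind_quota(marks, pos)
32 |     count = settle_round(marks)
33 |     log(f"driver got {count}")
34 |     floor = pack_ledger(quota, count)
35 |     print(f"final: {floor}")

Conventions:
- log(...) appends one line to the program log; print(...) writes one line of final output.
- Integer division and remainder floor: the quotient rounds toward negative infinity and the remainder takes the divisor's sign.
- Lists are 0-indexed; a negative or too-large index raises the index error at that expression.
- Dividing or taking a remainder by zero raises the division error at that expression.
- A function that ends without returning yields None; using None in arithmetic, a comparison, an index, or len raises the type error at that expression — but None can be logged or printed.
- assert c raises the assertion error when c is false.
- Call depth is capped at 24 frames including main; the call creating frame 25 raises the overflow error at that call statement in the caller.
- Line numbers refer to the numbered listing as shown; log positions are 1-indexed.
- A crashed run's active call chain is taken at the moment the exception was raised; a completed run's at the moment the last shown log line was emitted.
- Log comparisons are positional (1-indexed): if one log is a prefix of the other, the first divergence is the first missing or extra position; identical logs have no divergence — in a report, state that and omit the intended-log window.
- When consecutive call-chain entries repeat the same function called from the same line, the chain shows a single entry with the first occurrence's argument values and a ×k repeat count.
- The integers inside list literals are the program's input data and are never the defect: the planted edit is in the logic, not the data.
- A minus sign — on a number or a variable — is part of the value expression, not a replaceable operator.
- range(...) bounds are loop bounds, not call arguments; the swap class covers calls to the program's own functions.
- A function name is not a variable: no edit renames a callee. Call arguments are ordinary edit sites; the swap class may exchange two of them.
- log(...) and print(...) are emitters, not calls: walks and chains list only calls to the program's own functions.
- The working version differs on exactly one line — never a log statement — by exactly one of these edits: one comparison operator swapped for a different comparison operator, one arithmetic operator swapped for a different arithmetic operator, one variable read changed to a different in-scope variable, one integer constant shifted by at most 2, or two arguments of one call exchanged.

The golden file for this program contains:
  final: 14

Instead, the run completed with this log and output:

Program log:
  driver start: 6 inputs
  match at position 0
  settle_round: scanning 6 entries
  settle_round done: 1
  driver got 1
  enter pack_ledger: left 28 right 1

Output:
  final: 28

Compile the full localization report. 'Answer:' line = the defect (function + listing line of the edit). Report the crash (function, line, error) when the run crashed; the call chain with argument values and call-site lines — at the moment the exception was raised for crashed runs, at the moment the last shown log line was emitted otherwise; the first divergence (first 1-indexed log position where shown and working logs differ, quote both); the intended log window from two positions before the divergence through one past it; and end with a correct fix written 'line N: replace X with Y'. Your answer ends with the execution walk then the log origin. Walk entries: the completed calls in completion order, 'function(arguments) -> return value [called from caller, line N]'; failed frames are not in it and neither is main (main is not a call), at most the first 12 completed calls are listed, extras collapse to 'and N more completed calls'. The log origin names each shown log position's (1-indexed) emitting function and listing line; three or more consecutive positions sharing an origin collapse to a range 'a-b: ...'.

Answer: the defect is in bind_quota at line 10.
Key observation: The log first diverges at position 6: the faulty run prints 'enter pack_ledger: left 28 right 1' where the working version prints 'enter pack_ledger: left 14 right 1'.
Call chain: main -> pack_ledger(28, 1) (called at line 34).
First divergence: position 6 — shown 'enter pack_ledger: left 28 right 1', intended 'enter pack_ledger: left 14 right 1'.
Intended log window:
  4: settle_round done: 1
  5: driver got 1
  6: enter pack_ledger: left 14 right 1
Execution walk:
  fold_scores([7, 1, 12, 12, 7, 7], 7) -> 0  [called from bind_quota, line 7]
  bind_quota([7, 1, 12, 12, 7, 7], 7) -> 28  [called from main, line 31]
  settle_round([7, 1, 12, 12, 7, 7]) -> 1  [called from main, line 32]
  pack_ledger(28, 1) -> 28  [called from main, line 34]
Origin of each log line:
  1 — main, line 30
  2 — bind_quota, line 8
  3 — settle_round, line 13
  4 — settle_round, line 18
  5 — main, line 33
  6 — pack_ledger, line 22
A correct fix: line 10: replace `4` with `2`.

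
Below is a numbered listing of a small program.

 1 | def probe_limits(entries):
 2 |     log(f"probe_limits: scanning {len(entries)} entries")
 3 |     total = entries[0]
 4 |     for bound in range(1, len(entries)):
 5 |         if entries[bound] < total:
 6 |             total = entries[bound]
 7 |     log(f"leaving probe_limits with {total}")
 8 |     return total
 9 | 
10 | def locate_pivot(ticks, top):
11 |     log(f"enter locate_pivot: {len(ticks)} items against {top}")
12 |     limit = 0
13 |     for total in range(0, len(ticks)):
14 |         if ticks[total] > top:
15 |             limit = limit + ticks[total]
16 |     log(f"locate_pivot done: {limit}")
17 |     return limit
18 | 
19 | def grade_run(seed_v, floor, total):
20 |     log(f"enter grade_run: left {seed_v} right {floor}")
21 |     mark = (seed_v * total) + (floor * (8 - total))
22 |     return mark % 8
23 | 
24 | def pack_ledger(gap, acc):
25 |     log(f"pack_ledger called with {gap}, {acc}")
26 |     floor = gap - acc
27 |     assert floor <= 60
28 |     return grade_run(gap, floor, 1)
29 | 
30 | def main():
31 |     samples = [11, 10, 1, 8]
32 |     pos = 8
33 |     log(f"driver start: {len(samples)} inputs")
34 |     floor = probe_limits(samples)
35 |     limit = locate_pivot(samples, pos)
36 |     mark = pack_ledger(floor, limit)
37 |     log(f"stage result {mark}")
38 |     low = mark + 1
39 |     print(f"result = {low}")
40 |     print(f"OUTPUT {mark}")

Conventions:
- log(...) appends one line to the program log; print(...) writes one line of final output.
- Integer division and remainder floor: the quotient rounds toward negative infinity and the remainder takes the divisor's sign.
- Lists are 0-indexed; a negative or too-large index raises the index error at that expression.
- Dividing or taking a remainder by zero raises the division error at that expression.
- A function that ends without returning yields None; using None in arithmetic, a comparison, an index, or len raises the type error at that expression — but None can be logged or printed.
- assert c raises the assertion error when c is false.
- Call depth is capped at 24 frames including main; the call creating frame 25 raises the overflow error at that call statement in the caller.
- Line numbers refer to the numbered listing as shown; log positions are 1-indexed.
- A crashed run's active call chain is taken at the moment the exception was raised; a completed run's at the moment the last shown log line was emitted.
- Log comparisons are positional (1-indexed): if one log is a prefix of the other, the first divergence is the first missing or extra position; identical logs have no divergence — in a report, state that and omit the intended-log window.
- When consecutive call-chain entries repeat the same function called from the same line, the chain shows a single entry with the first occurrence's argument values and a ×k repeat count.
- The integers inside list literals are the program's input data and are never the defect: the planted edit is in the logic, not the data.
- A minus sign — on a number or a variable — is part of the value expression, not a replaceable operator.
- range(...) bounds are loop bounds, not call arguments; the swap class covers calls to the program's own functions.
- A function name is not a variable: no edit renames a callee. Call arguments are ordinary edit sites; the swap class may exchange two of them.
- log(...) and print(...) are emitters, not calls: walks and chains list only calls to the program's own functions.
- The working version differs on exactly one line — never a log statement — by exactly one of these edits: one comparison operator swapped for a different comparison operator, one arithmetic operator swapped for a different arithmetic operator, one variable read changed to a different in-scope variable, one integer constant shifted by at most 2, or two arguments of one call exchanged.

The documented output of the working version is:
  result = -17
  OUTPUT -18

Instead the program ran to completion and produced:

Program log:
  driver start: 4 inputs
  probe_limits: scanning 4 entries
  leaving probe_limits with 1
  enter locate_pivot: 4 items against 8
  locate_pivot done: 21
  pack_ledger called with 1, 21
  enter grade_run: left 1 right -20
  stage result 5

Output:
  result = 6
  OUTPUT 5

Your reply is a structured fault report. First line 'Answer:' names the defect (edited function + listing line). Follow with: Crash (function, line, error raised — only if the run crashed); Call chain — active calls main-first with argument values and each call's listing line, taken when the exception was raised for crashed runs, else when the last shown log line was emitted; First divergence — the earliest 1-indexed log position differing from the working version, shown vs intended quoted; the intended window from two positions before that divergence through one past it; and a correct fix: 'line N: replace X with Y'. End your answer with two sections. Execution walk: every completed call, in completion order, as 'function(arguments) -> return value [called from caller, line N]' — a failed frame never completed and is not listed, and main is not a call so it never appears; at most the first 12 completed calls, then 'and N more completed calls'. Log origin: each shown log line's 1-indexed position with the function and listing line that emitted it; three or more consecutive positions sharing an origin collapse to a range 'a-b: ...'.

Answer: the defect is in grade_run at line 22.
Key fact: The earliest visible damage is log position 8 — 'stage result 5' rather than the intended 'stage result -18'.
Call chain: main.
First divergence: at position 8 the run shows 'stage result 5' where the working version logs 'stage result -18'.
Intended log window:
  6: pack_ledger called with 1, 21
  7: enter grade_run: left 1 right -20
  8: stage result -18
Execution walk:
  probe_limits([11, 10, 1, 8]) -> 1  [called from main, line 34]
  locate_pivot([11, 10, 1, 8], 8) -> 21  [called from main, line 35]
  grade_run(1, -20, 1) -> 5  [called from pack_ledger, line 28]
  pack_ledger(1, 21) -> 5  [called from main, line 36]
Log origin:
  1: logged in main at line 33
  2: logged in probe_limits at line 2
  3: logged in probe_limits at line 7
  4: logged in locate_pivot at line 11
  5: logged in locate_pivot at line 16
  6: logged in pack_ledger at line 25
  7: logged in grade_run at line 20
  8: logged in main at line 37
A correct fix: line 22: replace `%` with `//`.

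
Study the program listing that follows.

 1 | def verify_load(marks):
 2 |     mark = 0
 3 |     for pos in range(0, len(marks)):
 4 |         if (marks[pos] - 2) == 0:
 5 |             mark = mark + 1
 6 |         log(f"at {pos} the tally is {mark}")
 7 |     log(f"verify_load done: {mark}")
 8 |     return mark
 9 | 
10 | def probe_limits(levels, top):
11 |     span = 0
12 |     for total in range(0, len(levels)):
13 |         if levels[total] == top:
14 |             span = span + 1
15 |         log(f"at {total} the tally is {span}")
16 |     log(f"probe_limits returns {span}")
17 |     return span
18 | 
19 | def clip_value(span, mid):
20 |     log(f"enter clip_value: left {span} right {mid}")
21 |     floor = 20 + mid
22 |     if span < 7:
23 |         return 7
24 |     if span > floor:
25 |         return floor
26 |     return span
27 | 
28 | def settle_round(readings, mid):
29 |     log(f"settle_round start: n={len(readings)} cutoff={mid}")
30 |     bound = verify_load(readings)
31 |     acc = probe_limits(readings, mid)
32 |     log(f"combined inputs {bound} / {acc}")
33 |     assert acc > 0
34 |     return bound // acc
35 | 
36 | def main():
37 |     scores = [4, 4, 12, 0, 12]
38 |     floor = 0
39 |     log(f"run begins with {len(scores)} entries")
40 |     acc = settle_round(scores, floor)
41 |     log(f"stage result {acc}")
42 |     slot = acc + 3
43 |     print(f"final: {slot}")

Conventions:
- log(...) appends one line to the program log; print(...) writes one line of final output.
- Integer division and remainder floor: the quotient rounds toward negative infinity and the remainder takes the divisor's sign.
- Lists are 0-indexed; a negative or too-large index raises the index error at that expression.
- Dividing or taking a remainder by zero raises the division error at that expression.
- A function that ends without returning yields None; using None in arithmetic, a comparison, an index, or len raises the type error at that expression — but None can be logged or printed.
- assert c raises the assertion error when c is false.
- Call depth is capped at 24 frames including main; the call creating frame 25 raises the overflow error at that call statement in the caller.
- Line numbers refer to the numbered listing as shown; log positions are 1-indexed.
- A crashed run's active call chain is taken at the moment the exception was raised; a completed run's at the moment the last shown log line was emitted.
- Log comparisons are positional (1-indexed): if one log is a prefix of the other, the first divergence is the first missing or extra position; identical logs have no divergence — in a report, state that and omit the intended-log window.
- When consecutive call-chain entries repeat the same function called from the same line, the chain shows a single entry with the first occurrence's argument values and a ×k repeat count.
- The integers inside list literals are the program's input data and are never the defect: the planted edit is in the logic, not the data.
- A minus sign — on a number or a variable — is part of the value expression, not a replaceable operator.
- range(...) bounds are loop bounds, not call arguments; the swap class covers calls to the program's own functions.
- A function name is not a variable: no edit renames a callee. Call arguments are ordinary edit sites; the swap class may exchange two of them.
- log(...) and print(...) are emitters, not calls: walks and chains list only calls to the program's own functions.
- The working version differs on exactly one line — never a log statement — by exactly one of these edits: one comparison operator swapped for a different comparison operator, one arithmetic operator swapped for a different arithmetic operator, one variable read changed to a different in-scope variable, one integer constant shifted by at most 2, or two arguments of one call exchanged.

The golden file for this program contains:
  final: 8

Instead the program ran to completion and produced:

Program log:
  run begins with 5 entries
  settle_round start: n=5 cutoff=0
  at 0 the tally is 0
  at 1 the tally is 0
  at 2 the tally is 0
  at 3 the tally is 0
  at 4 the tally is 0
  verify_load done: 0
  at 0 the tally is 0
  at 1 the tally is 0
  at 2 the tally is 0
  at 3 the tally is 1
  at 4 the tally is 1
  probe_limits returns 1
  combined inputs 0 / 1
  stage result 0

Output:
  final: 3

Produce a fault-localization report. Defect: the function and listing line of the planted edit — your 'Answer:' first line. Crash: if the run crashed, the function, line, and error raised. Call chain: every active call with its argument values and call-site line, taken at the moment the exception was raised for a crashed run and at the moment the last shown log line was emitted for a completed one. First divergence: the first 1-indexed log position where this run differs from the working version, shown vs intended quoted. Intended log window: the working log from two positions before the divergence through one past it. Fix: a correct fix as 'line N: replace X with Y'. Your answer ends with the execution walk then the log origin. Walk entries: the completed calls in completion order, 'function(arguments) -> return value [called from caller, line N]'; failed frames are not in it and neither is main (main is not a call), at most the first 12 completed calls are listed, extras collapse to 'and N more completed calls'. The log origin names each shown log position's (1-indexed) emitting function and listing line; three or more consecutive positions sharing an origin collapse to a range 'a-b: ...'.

Answer: the defect is in verify_load at line 4.
Core observation: Everything matches until log position 3, which reads 'at 0 the tally is 0' in place of 'at 0 the tally is 1'.
Call chain: main.
First divergence: position 3 — the shown line 'at 0 the tally is 0' should read 'at 0 the tally is 1'.
Intended log window:
  1: run begins with 5 entries
  2: settle_round start: n=5 cutoff=0
  3: at 0 the tally is 1
  4: at 1 the tally is 2
Execution walk:
  verify_load([4, 4, 12, 0, 12]) -> 0  [called from settle_round, line 30]
  probe_limits([4, 4, 12, 0, 12], 0) -> 1  [called from settle_round, line 31]
  settle_round([4, 4, 12, 0, 12], 0) -> 0  [called from main, line 40]
Origin of each log line:
  1: emitted by main (line 39)
  2: emitted by settle_round (line 29)
  3-7: emitted by verify_load (line 6)
  8: emitted by verify_load (line 7)
  9-13: emitted by probe_limits (line 15)
  14: emitted by probe_limits (line 16)
  15: emitted by settle_round (line 32)
  16: emitted by main (line 41)
A correct fix: line 4: replace `-` with `%`.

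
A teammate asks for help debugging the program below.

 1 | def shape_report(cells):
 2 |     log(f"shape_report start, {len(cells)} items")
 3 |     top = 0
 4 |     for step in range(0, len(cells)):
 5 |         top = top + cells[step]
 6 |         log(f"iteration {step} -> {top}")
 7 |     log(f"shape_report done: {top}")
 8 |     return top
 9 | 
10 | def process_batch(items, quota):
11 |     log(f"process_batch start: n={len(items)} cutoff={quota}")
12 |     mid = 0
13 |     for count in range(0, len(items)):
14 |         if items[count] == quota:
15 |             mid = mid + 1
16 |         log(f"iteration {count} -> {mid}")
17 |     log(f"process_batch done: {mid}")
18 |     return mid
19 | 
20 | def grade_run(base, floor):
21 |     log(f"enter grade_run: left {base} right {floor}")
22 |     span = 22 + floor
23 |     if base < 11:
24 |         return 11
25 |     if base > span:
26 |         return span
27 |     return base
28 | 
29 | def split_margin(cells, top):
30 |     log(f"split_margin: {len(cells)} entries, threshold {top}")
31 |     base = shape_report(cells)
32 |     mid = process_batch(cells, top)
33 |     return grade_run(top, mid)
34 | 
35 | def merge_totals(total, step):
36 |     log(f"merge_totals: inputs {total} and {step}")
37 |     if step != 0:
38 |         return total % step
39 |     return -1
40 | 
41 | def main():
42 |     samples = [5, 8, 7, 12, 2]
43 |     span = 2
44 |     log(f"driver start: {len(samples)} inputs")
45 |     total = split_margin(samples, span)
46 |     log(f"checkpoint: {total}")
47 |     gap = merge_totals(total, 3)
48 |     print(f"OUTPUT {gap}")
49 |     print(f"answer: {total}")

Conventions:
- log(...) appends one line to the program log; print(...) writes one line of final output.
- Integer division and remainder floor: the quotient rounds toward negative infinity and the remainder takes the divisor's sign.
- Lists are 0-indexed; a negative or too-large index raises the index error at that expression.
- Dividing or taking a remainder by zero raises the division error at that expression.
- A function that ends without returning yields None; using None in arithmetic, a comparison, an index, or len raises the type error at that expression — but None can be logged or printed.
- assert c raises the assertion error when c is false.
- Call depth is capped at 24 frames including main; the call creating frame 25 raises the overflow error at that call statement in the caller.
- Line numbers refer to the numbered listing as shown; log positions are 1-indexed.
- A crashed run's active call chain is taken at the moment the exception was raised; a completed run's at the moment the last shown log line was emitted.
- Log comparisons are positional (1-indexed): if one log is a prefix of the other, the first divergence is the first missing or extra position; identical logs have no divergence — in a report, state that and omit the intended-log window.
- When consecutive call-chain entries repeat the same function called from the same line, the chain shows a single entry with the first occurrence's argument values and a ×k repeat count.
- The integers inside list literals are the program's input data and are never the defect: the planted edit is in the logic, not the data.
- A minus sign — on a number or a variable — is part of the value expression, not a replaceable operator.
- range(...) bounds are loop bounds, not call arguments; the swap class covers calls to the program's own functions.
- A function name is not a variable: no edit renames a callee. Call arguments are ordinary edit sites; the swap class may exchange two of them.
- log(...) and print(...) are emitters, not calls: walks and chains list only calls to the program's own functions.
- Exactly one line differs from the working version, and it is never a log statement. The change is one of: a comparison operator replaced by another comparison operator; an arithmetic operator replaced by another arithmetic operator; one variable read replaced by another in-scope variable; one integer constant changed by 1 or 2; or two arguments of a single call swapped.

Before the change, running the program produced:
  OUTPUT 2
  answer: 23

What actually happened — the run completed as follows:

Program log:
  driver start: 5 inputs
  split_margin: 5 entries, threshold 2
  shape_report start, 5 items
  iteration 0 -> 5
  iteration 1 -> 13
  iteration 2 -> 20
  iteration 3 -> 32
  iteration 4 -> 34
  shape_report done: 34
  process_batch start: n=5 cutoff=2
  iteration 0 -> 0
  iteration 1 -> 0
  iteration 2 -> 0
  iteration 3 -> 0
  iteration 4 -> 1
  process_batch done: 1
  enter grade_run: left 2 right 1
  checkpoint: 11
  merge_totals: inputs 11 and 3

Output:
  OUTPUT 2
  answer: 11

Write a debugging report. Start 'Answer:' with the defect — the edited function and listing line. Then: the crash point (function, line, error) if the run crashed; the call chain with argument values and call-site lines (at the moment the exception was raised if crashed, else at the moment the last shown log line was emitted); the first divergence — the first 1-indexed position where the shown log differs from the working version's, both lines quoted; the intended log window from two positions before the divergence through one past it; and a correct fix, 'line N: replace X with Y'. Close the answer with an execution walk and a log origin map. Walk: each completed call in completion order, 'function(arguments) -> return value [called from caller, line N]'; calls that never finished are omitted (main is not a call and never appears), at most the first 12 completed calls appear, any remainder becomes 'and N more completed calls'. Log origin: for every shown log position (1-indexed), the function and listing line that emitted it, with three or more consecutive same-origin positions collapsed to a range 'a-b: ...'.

Answer: the defect is in split_margin at line 33.
Key observation: Everything matches until log position 17, which reads 'enter grade_run: left 2 right 1' in place of 'enter grade_run: left 34 right 1'.
Call chain: main -> merge_totals(11, 3) (called at line 47).
First divergence: position 17 — shown 'enter grade_run: left 2 right 1', intended 'enter grade_run: left 34 right 1'.
Intended log window:
  15: iteration 4 -> 1
  16: process_batch done: 1
  17: enter grade_run: left 34 right 1
  18: checkpoint: 23
Execution walk:
  shape_report([5, 8, 7, 12, 2]) -> 34  [called from split_margin, line 31]
  process_batch([5, 8, 7, 12, 2], 2) -> 1  [called from split_margin, line 32]
  grade_run(2, 1) -> 11  [called from split_margin, line 33]
  split_margin([5, 8, 7, 12, 2], 2) -> 11  [called from main, line 45]
  merge_totals(11, 3) -> 2  [called from main, line 47]
Log origins:
  1: emitted by main (line 44)
  2: emitted by split_margin (line 30)
  3: emitted by shape_report (line 2)
  4-8: emitted by shape_report (line 6)
  9: emitted by shape_report (line 7)
  10: emitted by process_batch (line 11)
  11-15: emitted by process_batch (line 16)
  16: emitted by process_batch (line 17)
  17: emitted by grade_run (line 21)
  18: emitted by main (line 46)
  19: emitted by merge_totals (line 36)
A correct fix: line 33: replace `top` with `base`.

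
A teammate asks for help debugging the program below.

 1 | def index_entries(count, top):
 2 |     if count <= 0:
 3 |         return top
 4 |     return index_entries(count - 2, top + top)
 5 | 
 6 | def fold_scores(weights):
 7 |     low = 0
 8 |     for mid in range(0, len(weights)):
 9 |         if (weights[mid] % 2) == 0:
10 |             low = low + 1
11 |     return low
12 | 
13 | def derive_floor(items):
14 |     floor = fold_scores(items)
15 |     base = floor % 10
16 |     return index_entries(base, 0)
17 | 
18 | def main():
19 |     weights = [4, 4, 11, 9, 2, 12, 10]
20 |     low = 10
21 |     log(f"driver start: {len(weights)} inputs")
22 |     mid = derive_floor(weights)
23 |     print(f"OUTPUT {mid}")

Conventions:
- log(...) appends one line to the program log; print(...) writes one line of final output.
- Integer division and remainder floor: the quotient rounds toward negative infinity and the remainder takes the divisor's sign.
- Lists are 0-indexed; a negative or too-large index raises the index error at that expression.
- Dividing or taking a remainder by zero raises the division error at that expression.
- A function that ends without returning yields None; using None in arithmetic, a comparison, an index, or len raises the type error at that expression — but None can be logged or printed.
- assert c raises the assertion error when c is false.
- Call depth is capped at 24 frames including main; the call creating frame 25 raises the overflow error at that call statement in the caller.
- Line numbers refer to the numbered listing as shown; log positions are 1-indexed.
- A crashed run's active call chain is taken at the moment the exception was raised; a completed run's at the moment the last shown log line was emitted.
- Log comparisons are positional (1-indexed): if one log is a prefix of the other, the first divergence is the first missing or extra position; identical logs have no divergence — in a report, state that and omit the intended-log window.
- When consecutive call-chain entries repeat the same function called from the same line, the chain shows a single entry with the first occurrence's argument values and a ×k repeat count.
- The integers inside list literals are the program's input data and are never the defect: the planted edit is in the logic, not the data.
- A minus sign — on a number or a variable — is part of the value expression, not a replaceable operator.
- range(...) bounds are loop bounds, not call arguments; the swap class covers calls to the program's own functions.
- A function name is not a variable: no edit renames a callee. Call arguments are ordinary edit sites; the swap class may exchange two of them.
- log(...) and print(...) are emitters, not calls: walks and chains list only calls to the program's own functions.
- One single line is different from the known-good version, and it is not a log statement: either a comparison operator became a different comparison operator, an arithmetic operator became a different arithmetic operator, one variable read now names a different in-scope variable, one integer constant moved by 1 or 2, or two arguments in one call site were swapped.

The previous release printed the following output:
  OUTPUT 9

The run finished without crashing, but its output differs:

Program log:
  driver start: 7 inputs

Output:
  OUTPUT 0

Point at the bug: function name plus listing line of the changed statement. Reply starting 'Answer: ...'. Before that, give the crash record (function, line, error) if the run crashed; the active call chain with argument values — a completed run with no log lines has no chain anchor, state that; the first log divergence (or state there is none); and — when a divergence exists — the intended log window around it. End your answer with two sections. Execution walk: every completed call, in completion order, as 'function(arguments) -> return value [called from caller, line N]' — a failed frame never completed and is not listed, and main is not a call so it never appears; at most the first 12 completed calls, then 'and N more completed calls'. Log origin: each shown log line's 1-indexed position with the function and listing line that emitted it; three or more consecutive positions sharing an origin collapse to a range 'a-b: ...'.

Answer: the defect is in index_entries at line 4.
Core observation: No log line changed; the fault shows up purely in the output.
Call chain: main.
First divergence: none (the log streams are identical).
Execution walk:
  fold_scores([4, 4, 11, 9, 2, 12, 10]) -> 5  [called from derive_floor, line 14]
  index_entries(-1, 0) -> 0  [called from index_entries, line 4]
  index_entries(1, 0) -> 0  [called from index_entries, line 4]
  index_entries(3, 0) -> 0  [called from index_entries, line 4]
  index_entries(5, 0) -> 0  [called from derive_floor, line 16]
  derive_floor([4, 4, 11, 9, 2, 12, 10]) -> 0  [called from main, line 22]
Log origins:
  1: logged in main at line 21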